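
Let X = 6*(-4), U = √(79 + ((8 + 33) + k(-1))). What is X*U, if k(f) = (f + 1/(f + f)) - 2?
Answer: -12*√466 ≈ -259.04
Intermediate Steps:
k(f) = -2 + f + 1/(2*f) (k(f) = (f + 1/(2*f)) - 2 = -2 + f + 1/(2*f))
U = √466/2 (U = √(79 + ((8 + 33) + (-2 - 1 + (½)/(-1)))) = √(79 + (41 + (-2 - 1 + (½)*(-1)))) = √(79 + (41 + (-2 - 1 - ½))) = √(79 + (41 - 7/2)) = √(79 + 75/2) = √(233/2) = √466/2 ≈ 10.794)
X = -24
X*U = -12*√466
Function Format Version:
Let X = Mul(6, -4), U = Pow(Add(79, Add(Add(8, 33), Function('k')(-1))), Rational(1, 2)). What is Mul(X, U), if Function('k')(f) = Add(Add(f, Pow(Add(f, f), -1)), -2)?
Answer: Mul(-12, Pow(466, Rational(1, 2))) ≈ -259.04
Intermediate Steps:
Function('k')(f) = Add(-2, f, Mul(Rational(1, 2), Pow(f, -1))) (Function('k')(f) = Add(Add(f, Pow(Mul(2, f), -1)), -2) = Add(Add(f, Mul(Rational(1, 2), Pow(f, -1))), -2) = Add(-2, f, Mul(Rational(1, 2), Pow(f, -1))))
U = Mul(Rational(1, 2), Pow(466, Rational(1, 2))) (U = Pow(Add(79, Add(Add(8, 33), Add(-2, -1, Mul(Rational(1, 2), Pow(-1, -1))))), Rational(1, 2)) = Pow(Add(79, Add(41, Add(-2, -1, Mul(Rational(1, 2), -1)))), Rational(1, 2)) = Pow(Add(79, Add(41, Add(-2, -1, Rational(-1, 2)))), Rational(1, 2)) = Pow(Add(79, Add(41, Rational(-7, 2))), Rational(1, 2)) = Pow(Add(79, Rational(75, 2)), Rational(1, 2)) = Pow(Rational(233, 2), Rational(1, 2)) = Mul(Rational(1, 2), Pow(466, Rational(1, 2))) ≈ 10.794)
X = -24
Mul(X, U) = Mul(-24, Mul(Rational(1, 2), Pow(466, Rational(1, 2)))) = Mul(-12, Pow(466, Rational(1, 2)))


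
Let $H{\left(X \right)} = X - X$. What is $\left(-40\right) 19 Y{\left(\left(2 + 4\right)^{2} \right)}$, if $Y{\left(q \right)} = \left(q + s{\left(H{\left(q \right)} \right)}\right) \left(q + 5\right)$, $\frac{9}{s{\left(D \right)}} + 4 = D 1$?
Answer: $-1051650$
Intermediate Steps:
$H{\left(X \right)} = 0$
$s{\left(D \right)} = \frac{9}{-4 + D}$ ($s{\left(D \right)} = \frac{9}{-4 + D 1} = \frac{9}{-4 + D}$)
$Y{\left(q \right)} = \left(5 + q\right) \left(- \frac{9}{4} + q\right)$ ($Y{\left(q \right)} = \left(q + \frac{9}{-4 + 0}\right) \left(q + 5\right) = \left(q + \frac{9}{-4}\right) \left(5 + q\right) = \left(q + 9 \left(- \frac{1}{4}\right)\right) \left(5 + q\right) = \left(q - \frac{9}{4}\right) \left(5 + q\right) = \left(- \frac{9}{4} + q\right) \left(5 + q\right) = \left(5 + q\right) \left(- \frac{9}{4} + q\right)$)
$\left(-40\right) 19 Y{\left(\left(2 + 4\right)^{2} \right)} = \left(-40\right) 19 \left(- \frac{45}{4} + \left(\left(2 + 4\right)^{2}\right)^{2} + \frac{11 \left(2 + 4\right)^{2}}{4}\right) = - 760 \left(- \frac{45}{4} + \left(6^{2}\right)^{2} + \frac{11 \cdot 6^{2}}{4}\right) = - 760 \left(- \frac{45}{4} + 36^{2} + \frac{11}{4} \cdot 36\right) = - 760 \left(- \frac{45}{4} + 1296 + 99\right) = \left(-760\right) \frac{5535}{4} = -1051650$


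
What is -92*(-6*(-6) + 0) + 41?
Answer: -3271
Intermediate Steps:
-92*(-6*(-6) + 0) + 41 = -92*(36 + 0) + 41 = -92*36 + 41 = -3312 + 41 = -3271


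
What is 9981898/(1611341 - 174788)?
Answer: 9981898/1436553 ≈ 6.9485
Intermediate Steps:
9981898/(1611341 - 174788) = 9981898/1436553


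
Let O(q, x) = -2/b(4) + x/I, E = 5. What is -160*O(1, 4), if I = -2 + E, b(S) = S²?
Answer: -580/3 ≈ -193.33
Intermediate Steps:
I = 3 (I = -2 + 5 = 3)
O(q, x) = -⅛ + x/3 (O(q, x) = -2/(4²) + x/3 = -2/16 + x*(⅓) = -2*1/16 + x/3 = -⅛ + x/3)
-160*O(1, 4) = -160*(-⅛ + (⅓)*4) = -160*(-⅛ + 4/3) = -160*29/24 = -580/3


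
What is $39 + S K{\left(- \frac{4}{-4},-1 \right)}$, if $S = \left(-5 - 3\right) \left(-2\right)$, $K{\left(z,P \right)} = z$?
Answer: $55$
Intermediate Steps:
$S = 16$ ($S = \left(-8\right) \left(-2\right) = 16$)
$39 + S K{\left(- \frac{4}{-4},-1 \right)} = 39 + 16 \left(- \frac{4}{-4}\right) = 39 + 16 \left(\left(-4\right) \left(- \frac{1}{4}\right)\right) = 39 + 16 \cdot 1 = 39 + 16 = 55$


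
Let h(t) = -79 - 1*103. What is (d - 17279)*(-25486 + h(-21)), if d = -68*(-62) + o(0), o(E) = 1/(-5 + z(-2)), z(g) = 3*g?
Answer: 3688337592/11 ≈ 3.3530e+8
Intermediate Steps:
h(t) = -182 (h(t) = -79 - 103 = -182)
o(E) = -1/11 (o(E) = 1/(-5 + 3*(-2)) = 1/(-5 - 6) = 1/(-11) = -1/11)
d = 46375/11 (d = -68*(-62) - 1/11 = 4216 - 1/11 = 46375/11 ≈ 4215.9)
(d - 17279)*(-25486 + h(-21)) = (46375/11 - 17279)*(-25486 - 182) = -143694/11*(-25668) = 3688337592/11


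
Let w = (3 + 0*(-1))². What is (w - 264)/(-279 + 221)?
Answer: 255/58 ≈ 4.3966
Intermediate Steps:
w = 9 (w = (3 + 0)² = 3² = 9)
(w - 264)/(-279 + 221) = (9 - 264)/(-279 + 221) = -255/(-58) = -255*(-1/58) = 255/58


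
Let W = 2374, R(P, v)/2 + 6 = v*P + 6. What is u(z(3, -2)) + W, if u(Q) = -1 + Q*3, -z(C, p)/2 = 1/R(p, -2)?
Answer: 9489/4 ≈ 2372.3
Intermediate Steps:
R(P, v) = 2*P*v (R(P, v) = -12 + 2*(v*P + 6) = -12 + 2*(P*v + 6) = -12 + 2*(6 + P*v) = -12 + (12 + 2*P*v) = 2*P*v)
z(C, p) = 1/(2*p) (z(C, p) = -2*(-1/(4*p)) = -(-1)/(2*p) = 1/(2*p))
u(Q) = -1 + 3*Q
u(z(3, -2)) + W = (-1 + 3*((½)/(-2))) + 2374 = (-1 + 3*((½)*(-½))) + 2374 = (-1 + 3*(-¼)) + 2374 = (-1 - ¾) + 2374 = -7/4 + 2374 = 9489/4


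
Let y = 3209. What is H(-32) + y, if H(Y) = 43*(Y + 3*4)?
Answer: 2349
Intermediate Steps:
H(Y) = 516 + 43*Y (H(Y) = 43*(Y + 12) = 43*(12 + Y) = 516 + 43*Y)
H(-32) + y = (516 + 43*(-32)) + 3209 = (516 - 1376) + 3209 = -860 + 3209 = 2349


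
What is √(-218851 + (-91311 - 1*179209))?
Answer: I*√489371 ≈ 699.55*I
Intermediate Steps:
√(-218851 + (-91311 - 1*179209)) = √(-218851 + (-91311 - 179209)) = √(-218851 - 270520) = √(-489371) = I*√489371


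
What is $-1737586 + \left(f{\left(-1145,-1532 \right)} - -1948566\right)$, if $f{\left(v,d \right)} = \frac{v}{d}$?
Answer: $\frac{323222505}{1532} \approx 2.1098 \cdot 10^{5}$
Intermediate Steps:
$-1737586 + \left(f{\left(-1145,-1532 \right)} - -1948566\right) = -1737586 - \left(-1948566 + \frac{1145}{-1532}\right) = -1737586 + \left(\left(-1145\right) \left(- \frac{1}{1532}\right) + 1948566\right) = -1737586 + \left(\frac{1145}{1532} + 1948566\right) = -1737586 + \frac{2985204257}{1532} = \frac{323222505}{1532}$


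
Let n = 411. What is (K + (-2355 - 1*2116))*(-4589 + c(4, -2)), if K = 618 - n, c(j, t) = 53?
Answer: 19341504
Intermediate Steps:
K = 207 (K = 618 - 1*411 = 618 - 411 = 207)
(K + (-2355 - 1*2116))*(-4589 + c(4, -2)) = (207 + (-2355 - 1*2116))*(-4589 + 53) = (207 + (-2355 - 2116))*(-4536) = (207 - 4471)*(-4536) = -4264*(-4536) = 19341504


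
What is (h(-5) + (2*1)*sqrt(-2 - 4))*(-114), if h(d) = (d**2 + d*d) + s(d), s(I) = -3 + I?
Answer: -4788 - 228*I*sqrt(6) ≈ -4788.0 - 558.48*I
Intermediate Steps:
h(d) = -3 + d + 2*d**2 (h(d) = (d**2 + d*d) + (-3 + d) = (d**2 + d**2) + (-3 + d) = 2*d**2 + (-3 + d) = -3 + d + 2*d**2)
(h(-5) + (2*1)*sqrt(-2 - 4))*(-114) = ((-3 - 5 + 2*(-5)**2) + (2*1)*sqrt(-2 - 4))*(-114) = ((-3 - 5 + 2*25) + 2*sqrt(-6))*(-114) = ((-3 - 5 + 50) + 2*(I*sqrt(6)))*(-114) = (42 + 2*I*sqrt(6))*(-114) = -4788 - 228*I*sqrt(6)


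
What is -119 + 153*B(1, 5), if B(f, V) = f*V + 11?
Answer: 2329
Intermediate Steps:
B(f, V) = 11 + V*f (B(f, V) = V*f + 11 = 11 + V*f)
-119 + 153*B(1, 5) = -119 + 153*(11 + 5*1) = -119 + 153*(11 + 5) = -119 + 153*16 = -119 + 2448 = 2329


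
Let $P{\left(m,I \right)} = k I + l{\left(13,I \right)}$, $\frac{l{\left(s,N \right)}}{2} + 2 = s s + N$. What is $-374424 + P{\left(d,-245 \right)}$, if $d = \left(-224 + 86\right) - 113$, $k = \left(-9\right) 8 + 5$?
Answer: $-358165$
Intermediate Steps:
$l{\left(s,N \right)} = -4 + 2 N + 2 s^{2}$ ($l{\left(s,N \right)} = -4 + 2 \left(s s + N\right) = -4 + 2 \left(s^{2} + N\right) = -4 + 2 \left(N + s^{2}\right) = -4 + \left(2 N + 2 s^{2}\right) = -4 + 2 N + 2 s^{2}$)
$k = -67$ ($k = -72 + 5 = -67$)
$d = -251$ ($d = -138 - 113 = -251$)
$P{\left(m,I \right)} = 334 - 65 I$ ($P{\left(m,I \right)} = - 67 I + \left(-4 + 2 I + 2 \cdot 13^{2}\right) = - 67 I + \left(-4 + 2 I + 2 \cdot 169\right) = - 67 I + \left(-4 + 2 I + 338\right) = - 67 I + \left(334 + 2 I\right) = 334 - 65 I$)
$-374424 + P{\left(d,-245 \right)} = -374424 + \left(334 - -15925\right) = -374424 + \left(334 + 15925\right) = -374424 + 16259 = -358165$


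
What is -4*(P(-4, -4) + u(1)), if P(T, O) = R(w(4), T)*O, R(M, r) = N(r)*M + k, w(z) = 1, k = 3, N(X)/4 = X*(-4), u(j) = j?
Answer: 1068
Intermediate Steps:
N(X) = -16*X (N(X) = 4*(X*(-4)) = 4*(-4*X) = -16*X)
R(M, r) = 3 - 16*M*r (R(M, r) = (-16*r)*M + 3 = -16*M*r + 3 = 3 - 16*M*r)
P(T, O) = O*(3 - 16*T) (P(T, O) = (3 - 16*1*T)*O = (3 - 16*T)*O = O*(3 - 16*T))
-4*(P(-4, -4) + u(1)) = -4*(-4*(3 - 16*(-4)) + 1) = -4*(-4*(3 + 64) + 1) = -4*(-4*67 + 1) = -4*(-268 + 1) = -4*(-267) = 1068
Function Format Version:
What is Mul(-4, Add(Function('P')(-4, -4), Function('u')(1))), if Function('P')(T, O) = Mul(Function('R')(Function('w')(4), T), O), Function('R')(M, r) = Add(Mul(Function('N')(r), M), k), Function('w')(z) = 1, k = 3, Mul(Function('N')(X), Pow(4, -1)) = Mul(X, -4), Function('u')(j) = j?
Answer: 1068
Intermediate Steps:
Function('N')(X) = Mul(-16, X) (Function('N')(X) = Mul(4, Mul(X, -4)) = Mul(4, Mul(-4, X)) = Mul(-16, X))
Function('R')(M, r) = Add(3, Mul(-16, M, r)) (Function('R')(M, r) = Add(Mul(Mul(-16, r), M), 3) = Add(Mul(-16, M, r), 3) = Add(3, Mul(-16, M, r)))
Function('P')(T, O) = Mul(O, Add(3, Mul(-16, T))) (Function('P')(T, O) = Mul(Add(3, Mul(-16, 1, T)), O) = Mul(Add(3, Mul(-16, T)), O) = Mul(O, Add(3, Mul(-16, T))))
Mul(-4, Add(Function('P')(-4, -4), Function('u')(1))) = Mul(-4, Add(Mul(-4, Add(3, Mul(-16, -4))), 1)) = Mul(-4, Add(Mul(-4, Add(3, 64)), 1)) = Mul(-4, Add(Mul(-4, 67), 1)) = Mul(-4, Add(-268, 1)) = Mul(-4, -267) = 1068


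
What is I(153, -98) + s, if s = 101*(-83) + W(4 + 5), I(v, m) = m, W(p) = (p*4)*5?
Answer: -8301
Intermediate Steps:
W(p) = 20*p (W(p) = (4*p)*5 = 20*p)
s = -8203 (s = 101*(-83) + 20*(4 + 5) = -8383 + 20*9 = -8383 + 180 = -8203)
I(153, -98) + s = -98 - 8203 = -8301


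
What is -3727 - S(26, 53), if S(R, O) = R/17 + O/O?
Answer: -63402/17 ≈ -3729.5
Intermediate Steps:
S(R, O) = 1 + R/17 (S(R, O) = R*(1/17) + 1 = R/17 + 1 = 1 + R/17)
-3727 - S(26, 53) = -3727 - (1 + (1/17)*26) = -3727 - (1 + 26/17) = -3727 - 1*43/17 = -3727 - 43/17 = -63402/17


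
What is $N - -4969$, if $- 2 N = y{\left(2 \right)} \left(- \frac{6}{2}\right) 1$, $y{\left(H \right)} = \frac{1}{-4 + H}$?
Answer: $\frac{19873}{4} \approx 4968.3$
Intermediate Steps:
$N = - \frac{3}{4}$ ($N = - \frac{\frac{\left(-6\right) \frac{1}{2}}{-4 + 2} \cdot 1}{2} = - \frac{\frac{\left(-6\right) \frac{1}{2}}{-2} \cdot 1}{2} = - \frac{\left(- \frac{1}{2}\right) \left(-3\right) 1}{2} = - \frac{\frac{3}{2} \cdot 1}{2} = \left(- \frac{1}{2}\right) \frac{3}{2} = - \frac{3}{4} \approx -0.75$)
$N - -4969 = - \frac{3}{4} - -4969 = - \frac{3}{4} + 4969 = \frac{19873}{4}$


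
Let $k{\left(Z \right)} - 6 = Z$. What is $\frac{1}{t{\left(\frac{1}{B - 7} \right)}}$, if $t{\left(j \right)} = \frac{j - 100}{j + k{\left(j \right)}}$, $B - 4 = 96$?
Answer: $- \frac{560}{9299} \approx -0.060222$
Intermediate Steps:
$B = 100$ ($B = 4 + 96 = 100$)
$k{\left(Z \right)} = 6 + Z$
$t{\left(j \right)} = \frac{-100 + j}{6 + 2 j}$ ($t{\left(j \right)} = \frac{j - 100}{j + \left(6 + j\right)} = \frac{-100 + j}{6 + 2 j}$)
$\frac{1}{t{\left(\frac{1}{B - 7} \right)}} = \frac{1}{\frac{1}{2} \frac{1}{3 + \frac{1}{100 - 7}} \left(-100 + \frac{1}{100 - 7}\right)} = \frac{1}{\frac{1}{2} \frac{1}{3 + \frac{1}{93}} \left(-100 + \frac{1}{93}\right)} = \frac{1}{\frac{1}{2} \frac{1}{\frac{280}{93}} \left(- \frac{9299}{93}\right)} = \frac{1}{\frac{1}{2} \cdot \frac{93}{280} \left(- \frac{9299}{93}\right)} = \frac{1}{- \frac{9299}{560}} = - \frac{560}{9299}$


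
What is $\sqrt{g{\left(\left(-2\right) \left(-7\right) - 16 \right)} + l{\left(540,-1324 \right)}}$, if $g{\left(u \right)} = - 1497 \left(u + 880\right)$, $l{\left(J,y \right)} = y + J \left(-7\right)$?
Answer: $i \sqrt{1319470} \approx 1148.7 i$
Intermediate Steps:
$l{\left(J,y \right)} = y - 7 J$
$g{\left(u \right)} = -1317360 - 1497 u$ ($g{\left(u \right)} = - 1497 \left(880 + u\right) = -1317360 - 1497 u$)
$\sqrt{g{\left(\left(-2\right) \left(-7\right) - 16 \right)} + l{\left(540,-1324 \right)}} = \sqrt{\left(-1317360 - 1497 \left(\left(-2\right) \left(-7\right) - 16\right)\right) - 5104} = \sqrt{\left(-1317360 - 1497 \left(14 - 16\right)\right) - 5104} = \sqrt{\left(-1317360 - -2994\right) - 5104} = \sqrt{\left(-1317360 + 2994\right) - 5104} = \sqrt{-1314366 - 5104} = \sqrt{-1319470} = i \sqrt{1319470}$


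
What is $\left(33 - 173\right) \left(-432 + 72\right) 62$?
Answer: $3124800$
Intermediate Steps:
$\left(33 - 173\right) \left(-432 + 72\right) 62 = \left(-140\right) \left(-360\right) 62 = 50400 \cdot 62 = 3124800$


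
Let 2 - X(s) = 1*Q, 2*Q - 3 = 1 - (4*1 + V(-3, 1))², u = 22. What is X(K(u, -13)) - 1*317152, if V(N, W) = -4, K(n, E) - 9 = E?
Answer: -317152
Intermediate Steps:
K(n, E) = 9 + E
Q = 2 (Q = 3/2 + (1 - (4*1 - 4)²)/2 = 3/2 + (1 - (4 - 4)²)/2 = 3/2 + (1 - 1*0²)/2 = 3/2 + (1 - 1*0)/2 = 3/2 + (1 + 0)/2 = 3/2 + (½)*1 = 3/2 + ½ = 2)
X(s) = 0 (X(s) = 2 - 2 = 0)
X(K(u, -13)) - 1*317152 = 0 - 1*317152 = 0 - 317152 = -317152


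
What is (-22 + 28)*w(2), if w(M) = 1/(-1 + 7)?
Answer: 1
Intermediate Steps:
w(M) = 1/6
(-22 + 28)*w(2) = (-22 + 28)*(1/6) = 6*(1/6) = 1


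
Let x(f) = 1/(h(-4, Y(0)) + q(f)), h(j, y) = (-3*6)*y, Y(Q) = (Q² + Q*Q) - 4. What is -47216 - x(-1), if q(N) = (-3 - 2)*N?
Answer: -3635633/77 ≈ -47216.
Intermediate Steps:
q(N) = -5*N
Y(Q) = -4 + 2*Q² (Y(Q) = (Q² + Q²) - 4 = 2*Q² - 4 = -4 + 2*Q²)
h(j, y) = -18*y
x(f) = 1/(72 - 5*f) (x(f) = 1/(-18*(-4 + 2*0²) - 5*f) = 1/(-18*(-4 + 2*0) - 5*f) = 1/(-18*(-4 + 0) - 5*f) = 1/(-18*(-4) - 5*f) = 1/(72 - 5*f))
-47216 - x(-1) = -47216 - (-1)/(-72 + 5*(-1)) = -47216 - (-1)/(-72 - 5) = -47216 - (-1)/(-77) = -47216 - (-1)*(-1)/77 = -47216 - 1*1/77 = -47216 - 1/77 = -3635633/77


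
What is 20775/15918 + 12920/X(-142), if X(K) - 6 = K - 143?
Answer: -66621445/1480374 ≈ -45.003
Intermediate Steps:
X(K) = -137 + K (X(K) = 6 + (K - 143) = 6 + (-143 + K) = -137 + K)
20775/15918 + 12920/X(-142) = 20775/15918 + 12920/(-137 - 142) = 20775*(1/15918) + 12920/(-279) = 6925/5306 + 12920*(-1/279) = 6925/5306 - 12920/279 = -66621445/1480374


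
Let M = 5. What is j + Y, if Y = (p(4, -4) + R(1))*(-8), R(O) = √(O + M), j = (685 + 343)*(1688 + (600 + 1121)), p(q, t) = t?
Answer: 3504484 - 8*√6 ≈ 3.5045e+6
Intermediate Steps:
j = 3504452 (j = 1028*(1688 + 1721) = 1028*3409 = 3504452)
R(O) = √(5 + O) (R(O) = √(O + 5) = √(5 + O))
Y = 32 - 8*√6 (Y = (-4 + √(5 + 1))*(-8) = (-4 + √6)*(-8) = 32 - 8*√6 ≈ 12.404)
j + Y = 3504452 + (32 - 8*√6) = 3504484 - 8*√6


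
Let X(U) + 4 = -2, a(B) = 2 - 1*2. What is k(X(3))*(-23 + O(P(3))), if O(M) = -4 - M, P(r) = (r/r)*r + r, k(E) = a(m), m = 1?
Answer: 0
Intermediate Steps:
a(B) = 0 (a(B) = 2 - 2 = 0)
X(U) = -6 (X(U) = -4 - 2 = -6)
k(E) = 0
P(r) = 2*r (P(r) = 1*r + r = r + r = 2*r)
k(X(3))*(-23 + O(P(3))) = 0*(-23 + (-4 - 2*3)) = 0*(-23 + (-4 - 1*6)) = 0*(-23 + (-4 - 6)) = 0*(-23 - 10) = 0*(-33) = 0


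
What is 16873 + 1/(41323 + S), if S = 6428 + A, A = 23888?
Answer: 1208764848/71639 ≈ 16873.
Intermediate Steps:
S = 30316 (S = 6428 + 23888 = 30316)
16873 + 1/(41323 + S) = 16873 + 1/(41323 + 30316) = 16873 + 1/71639 = 1208764848/71639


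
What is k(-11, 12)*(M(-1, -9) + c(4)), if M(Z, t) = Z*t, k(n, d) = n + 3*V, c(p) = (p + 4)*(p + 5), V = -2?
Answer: -1377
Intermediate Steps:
c(p) = (4 + p)*(5 + p)
k(n, d) = -6 + n (k(n, d) = n + 3*(-2) = n - 6 = -6 + n)
k(-11, 12)*(M(-1, -9) + c(4)) = (-6 - 11)*(-1*(-9) + (20 + 4² + 9*4)) = -17*(9 + (20 + 16 + 36)) = -17*(9 + 72) = -17*81 = -1377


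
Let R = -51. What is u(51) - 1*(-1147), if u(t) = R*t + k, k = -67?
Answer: -1521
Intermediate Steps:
u(t) = -67 - 51*t (u(t) = -51*t - 67 = -67 - 51*t)
u(51) - 1*(-1147) = (-67 - 51*51) - 1*(-1147) = (-67 - 2601) + 1147 = -2668 + 1147 = -1521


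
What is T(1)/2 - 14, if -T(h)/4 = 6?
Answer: -26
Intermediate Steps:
T(h) = -24 (T(h) = -4*6 = -24)
T(1)/2 - 14 = -24/2 - 14 = -24*1/2 - 14 = -12 - 14 = -26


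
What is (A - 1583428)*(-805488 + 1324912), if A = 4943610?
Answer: 1745359175168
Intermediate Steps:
(A - 1583428)*(-805488 + 1324912) = (4943610 - 1583428)*(-805488 + 1324912) = 3360182*519424 = 1745359175168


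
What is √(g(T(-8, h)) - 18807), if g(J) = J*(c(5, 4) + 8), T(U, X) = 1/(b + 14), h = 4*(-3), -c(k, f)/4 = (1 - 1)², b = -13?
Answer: I*√18799 ≈ 137.11*I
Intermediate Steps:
c(k, f) = 0 (c(k, f) = -4*(1 - 1)² = -4*0² = -4*0 = 0)
h = -12
T(U, X) = 1 (T(U, X) = 1/(-13 + 14) = 1/1 = 1)
g(J) = 8*J (g(J) = J*(0 + 8) = J*8 = 8*J)
√(g(T(-8, h)) - 18807) = √(8*1 - 18807) = √(8 - 18807) = √(-18799) = I*√18799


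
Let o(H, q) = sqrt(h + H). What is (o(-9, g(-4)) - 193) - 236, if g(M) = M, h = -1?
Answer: -429 + I*sqrt(10) ≈ -429.0 + 3.1623*I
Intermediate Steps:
o(H, q) = sqrt(-1 + H)
(o(-9, g(-4)) - 193) - 236 = (sqrt(-1 - 9) - 193) - 236 = (sqrt(-10) - 193) - 236 = (I*sqrt(10) - 193) - 236 = (-193 + I*sqrt(10)) - 236 = -429 + I*sqrt(10)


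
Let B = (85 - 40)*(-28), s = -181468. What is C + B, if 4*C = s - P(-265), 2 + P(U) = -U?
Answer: -186771/4 ≈ -46693.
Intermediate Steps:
P(U) = -2 - U
B = -1260 (B = 45*(-28) = -1260)
C = -181731/4 (C = (-181468 - (-2 - 1*(-265)))/4 = (-181468 - (-2 + 265))/4 = (-181468 - 1*263)/4 = (-181468 - 263)/4 = (1/4)*(-181731) = -181731/4 ≈ -45433.)
C + B = -181731/4 - 1260 = -186771/4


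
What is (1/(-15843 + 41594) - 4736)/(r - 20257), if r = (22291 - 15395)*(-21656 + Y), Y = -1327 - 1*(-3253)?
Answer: 121956735/3504153256087 ≈ 3.4803e-5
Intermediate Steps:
Y = 1926 (Y = -1327 + 3253 = 1926)
r = -136058080 (r = (22291 - 15395)*(-21656 + 1926) = 6896*(-19730) = -136058080)
(1/(-15843 + 41594) - 4736)/(r - 20257) = (1/(-15843 + 41594) - 4736)/(-136058080 - 20257) = (1/25751 - 4736)/(-136078337) = (1/25751 - 4736)*(-1/136078337) = -121956735/25751*(-1/136078337) = 121956735/3504153256087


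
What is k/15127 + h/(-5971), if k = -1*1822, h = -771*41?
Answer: 66757205/12903331 ≈ 5.1736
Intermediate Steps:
h = -31611
k = -1822
k/15127 + h/(-5971) = -1822/15127 - 31611/(-5971) = -1822*1/15127 - 31611*(-1/5971) = -1822/15127 + 31611/5971 = 66757205/12903331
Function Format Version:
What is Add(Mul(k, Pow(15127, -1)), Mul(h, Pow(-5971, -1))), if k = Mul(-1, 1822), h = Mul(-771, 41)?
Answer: Rational(66757205, 12903331) ≈ 5.1736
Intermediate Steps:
h = -31611
k = -1822
Add(Mul(k, Pow(15127, -1)), Mul(h, Pow(-5971, -1))) = Add(Mul(-1822, Pow(15127, -1)), Mul(-31611, Pow(-5971, -1))) = Add(Mul(-1822, Rational(1, 15127)), Mul(-31611, Rational(-1, 5971))) = Add(Rational(-1822, 15127), Rational(31611, 5971)) = Rational(66757205, 12903331)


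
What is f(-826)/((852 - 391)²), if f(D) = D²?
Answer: 682276/212521 ≈ 3.2104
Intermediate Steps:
f(-826)/((852 - 391)²) = (-826)²/((852 - 391)²) = 682276/(461²) = 682276/212521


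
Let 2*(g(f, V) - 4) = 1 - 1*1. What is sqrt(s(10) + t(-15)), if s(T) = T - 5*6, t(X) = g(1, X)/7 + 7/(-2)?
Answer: I*sqrt(4494)/14 ≈ 4.7884*I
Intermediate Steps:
g(f, V) = 4 (g(f, V) = 4 + (1 - 1*1)/2 = 4 + (1 - 1)/2 = 4 + (1/2)*0 = 4 + 0 = 4)
t(X) = -41/14 (t(X) = 4/7 + 7/(-2) = 4*(1/7) + 7*(-1/2) = 4/7 - 7/2 = -41/14)
s(T) = -30 + T (s(T) = T - 30 = -30 + T)
sqrt(s(10) + t(-15)) = sqrt((-30 + 10) - 41/14) = sqrt(-20 - 41/14) = sqrt(-321/14) = I*sqrt(4494)/14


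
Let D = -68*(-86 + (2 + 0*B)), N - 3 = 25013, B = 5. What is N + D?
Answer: 30728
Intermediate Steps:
N = 25016 (N = 3 + 25013 = 25016)
D = 5712 (D = -68*(-86 + (2 + 0*5)) = -68*(-86 + (2 + 0)) = -68*(-86 + 2) = -68*(-84) = 5712)
N + D = 25016 + 5712 = 30728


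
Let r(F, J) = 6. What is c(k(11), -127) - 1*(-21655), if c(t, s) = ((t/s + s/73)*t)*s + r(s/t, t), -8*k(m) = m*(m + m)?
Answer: 18562405/1168 ≈ 15892.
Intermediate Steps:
k(m) = -m**2/4 (k(m) = -m*(m + m)/8 = -m*2*m/8 = -m**2/4)
c(t, s) = 6 + s*t*(s/73 + t/s) (c(t, s) = ((t/s + s/73)*t)*s + 6 = ((s/73 + t/s)*t)*s + 6 = (t*(s/73 + t/s))*s + 6 = s*t*(s/73 + t/s) + 6 = 6 + s*t*(s/73 + t/s))
c(k(11), -127) - 1*(-21655) = (6 + (-1/4*11**2)**2 + (1/73)*(-1/4*11**2)*(-127)**2) - 1*(-21655) = (6 + (-1/4*121)**2 + (1/73)*(-1/4*121)*16129) + 21655 = (6 + (-121/4)**2 + (1/73)*(-121/4)*16129) + 21655 = (6 + 14641/16 - 1951609/292) + 21655 = -6730635/1168 + 21655 = 18562405/1168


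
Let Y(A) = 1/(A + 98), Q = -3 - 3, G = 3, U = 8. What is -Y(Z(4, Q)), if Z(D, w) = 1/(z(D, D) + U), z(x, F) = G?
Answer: -11/1079 ≈ -0.010195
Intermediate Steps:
z(x, F) = 3
Q = -6
Z(D, w) = 1/11 (Z(D, w) = 1/(3 + 8) = 1/11)
Y(A) = 1/(98 + A)
-Y(Z(4, Q)) = -1/(98 + 1/11) = -1/1079/11 = -1*11/1079 = -11/1079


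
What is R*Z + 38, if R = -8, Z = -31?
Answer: 286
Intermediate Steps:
R*Z + 38 = -8*(-31) + 38 = 248 + 38 = 286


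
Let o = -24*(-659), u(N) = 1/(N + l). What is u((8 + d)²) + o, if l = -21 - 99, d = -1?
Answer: 1122935/71 ≈ 15816.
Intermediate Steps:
l = -120
u(N) = 1/(-120 + N) (u(N) = 1/(N - 120) = 1/(-120 + N))
o = 15816
u((8 + d)²) + o = 1/(-120 + (8 - 1)²) + 15816 = 1/(-120 + 7²) + 15816 = 1/(-120 + 49) + 15816 = 1/(-71) + 15816 = -1/71 + 15816 = 1122935/71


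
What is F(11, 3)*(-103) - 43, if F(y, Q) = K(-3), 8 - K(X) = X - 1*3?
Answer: -1485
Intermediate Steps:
K(X) = 11 - X (K(X) = 8 - (X - 1*3) = 8 - (X - 3) = 8 - (-3 + X) = 8 + (3 - X) = 11 - X)
F(y, Q) = 14 (F(y, Q) = 11 - 1*(-3) = 11 + 3 = 14)
F(11, 3)*(-103) - 43 = 14*(-103) - 43 = -1442 - 43 = -1485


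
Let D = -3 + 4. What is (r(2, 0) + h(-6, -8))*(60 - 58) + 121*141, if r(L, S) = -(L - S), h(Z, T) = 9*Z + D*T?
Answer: 16933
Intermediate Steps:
D = 1
h(Z, T) = T + 9*Z (h(Z, T) = 9*Z + 1*T = 9*Z + T = T + 9*Z)
r(L, S) = S - L
(r(2, 0) + h(-6, -8))*(60 - 58) + 121*141 = ((0 - 1*2) + (-8 + 9*(-6)))*(60 - 58) + 121*141 = ((0 - 2) + (-8 - 54))*2 + 17061 = (-2 - 62)*2 + 17061 = -64*2 + 17061 = -128 + 17061 = 16933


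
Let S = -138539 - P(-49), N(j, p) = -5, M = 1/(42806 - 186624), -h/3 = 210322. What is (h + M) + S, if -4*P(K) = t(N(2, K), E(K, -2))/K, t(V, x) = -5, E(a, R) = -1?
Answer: -10845529309373/14094164 ≈ -7.6951e+5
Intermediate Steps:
h = -630966 (h = -3*210322 = -630966)
M = -1/143818 (M = 1/(-143818) = -1/143818 ≈ -6.9532e-6)
P(K) = 5/(4*K) (P(K) = -(-5)/(4*K) = 5/(4*K))
S = -27153639/196 (S = -138539 - 5/(4*(-49)) = -138539 - 5*(-1)/(4*49) = -138539 - 1*(-5/196) = -138539 + 5/196 = -27153639/196 ≈ -1.3854e+5)
(h + M) + S = (-630966 - 1/143818) - 27153639/196 = -90744268189/143818 - 27153639/196 = -10845529309373/14094164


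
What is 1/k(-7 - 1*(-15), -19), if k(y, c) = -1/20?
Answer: -20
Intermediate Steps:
k(y, c) = -1/20 (k(y, c) = -1*1/20 = -1/20)
1/k(-7 - 1*(-15), -19) = 1/(-1/20) = -20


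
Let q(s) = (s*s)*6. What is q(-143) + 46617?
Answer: 169311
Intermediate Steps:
q(s) = 6*s² (q(s) = s²*6 = 6*s²)
q(-143) + 46617 = 6*(-143)² + 46617 = 6*20449 + 46617 = 122694 + 46617 = 169311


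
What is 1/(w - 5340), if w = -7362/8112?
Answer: -1352/7220907 ≈ -0.00018723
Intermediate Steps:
w = -1227/1352 (w = -7362*1/8112 = -1227/1352 ≈ -0.90754)
1/(w - 5340) = 1/(-1227/1352 - 5340) = 1/(-7220907/1352) = -1352/7220907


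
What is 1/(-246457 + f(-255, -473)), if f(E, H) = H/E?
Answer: -255/62846062 ≈ -4.0575e-6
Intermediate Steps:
1/(-246457 + f(-255, -473)) = 1/(-246457 - 473/(-255)) = 1/(-246457 - 473*(-1/255)) = 1/(-246457 + 473/255) = 1/(-62846062/255) = -255/62846062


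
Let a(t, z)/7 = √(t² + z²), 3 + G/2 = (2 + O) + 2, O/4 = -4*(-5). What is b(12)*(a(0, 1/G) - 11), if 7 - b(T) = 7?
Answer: 0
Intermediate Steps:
b(T) = 0 (b(T) = 7 - 1*7 = 7 - 7 = 0)
O = 80 (O = 4*(-4*(-5)) = 4*20 = 80)
G = 162 (G = -6 + 2*((2 + 80) + 2) = -6 + 2*(82 + 2) = -6 + 2*84 = -6 + 168 = 162)
a(t, z) = 7*√(t² + z²)
b(12)*(a(0, 1/G) - 11) = 0*(7*√(0² + (1/162)²) - 11) = 0*(7*√(0 + (1/162)²) - 11) = 0*(7*√(0 + 1/26244) - 11) = 0*(7*√(1/26244) - 11) = 0*(7*(1/162) - 11) = 0*(7/162 - 11) = 0*(-1775/162) = 0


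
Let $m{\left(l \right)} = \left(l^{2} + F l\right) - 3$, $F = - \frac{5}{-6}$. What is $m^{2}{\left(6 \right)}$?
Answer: $1444$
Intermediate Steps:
$F = \frac{5}{6}$ ($F = \left(-5\right) \left(- \frac{1}{6}\right) = \frac{5}{6} \approx 0.83333$)
$m{\left(l \right)} = -3 + l^{2} + \frac{5 l}{6}$ ($m{\left(l \right)} = \left(l^{2} + \frac{5 l}{6}\right) - 3 = -3 + l^{2} + \frac{5 l}{6}$)
$m^{2}{\left(6 \right)} = \left(-3 + 6^{2} + \frac{5}{6} \cdot 6\right)^{2} = \left(-3 + 36 + 5\right)^{2} = 38^{2} = 1444$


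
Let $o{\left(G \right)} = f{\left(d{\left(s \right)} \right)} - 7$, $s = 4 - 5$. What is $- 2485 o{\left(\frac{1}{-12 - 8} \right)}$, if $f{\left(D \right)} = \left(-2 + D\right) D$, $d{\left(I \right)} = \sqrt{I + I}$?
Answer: $22365 + 4970 i \sqrt{2} \approx 22365.0 + 7028.6 i$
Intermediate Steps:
$s = -1$
$d{\left(I \right)} = \sqrt{2} \sqrt{I}$ ($d{\left(I \right)} = \sqrt{2 I} = \sqrt{2} \sqrt{I}$)
$f{\left(D \right)} = D \left(-2 + D\right)$
$o{\left(G \right)} = -7 + i \sqrt{2} \left(-2 + i \sqrt{2}\right)$ ($o{\left(G \right)} = \sqrt{2} \sqrt{-1} \left(-2 + \sqrt{2} \sqrt{-1}\right) - 7 = \sqrt{2} i \left(-2 + \sqrt{2} i\right) - 7 = i \sqrt{2} \left(-2 + i \sqrt{2}\right) - 7 = -7 + i \sqrt{2} \left(-2 + i \sqrt{2}\right)$)
$- 2485 o{\left(\frac{1}{-12 - 8} \right)} = - 2485 \left(-9 - 2 i \sqrt{2}\right) = 22365 + 4970 i \sqrt{2}$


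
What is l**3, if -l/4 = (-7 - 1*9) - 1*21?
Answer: 3241792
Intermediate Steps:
l = 148 (l = -4*((-7 - 1*9) - 1*21) = -4*((-7 - 9) - 21) = -4*(-16 - 21) = -4*(-37) = 148)
l**3 = 148**3 = 3241792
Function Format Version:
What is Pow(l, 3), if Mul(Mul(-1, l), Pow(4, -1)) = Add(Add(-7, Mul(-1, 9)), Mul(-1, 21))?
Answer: 3241792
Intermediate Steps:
l = 148 (l = Mul(-4, Add(Add(-7, Mul(-1, 9)), Mul(-1, 21))) = Mul(-4, Add(Add(-7, -9), -21)) = Mul(-4, Add(-16, -21)) = Mul(-4, -37) = 148)
Pow(l, 3) = Pow(148, 3) = 3241792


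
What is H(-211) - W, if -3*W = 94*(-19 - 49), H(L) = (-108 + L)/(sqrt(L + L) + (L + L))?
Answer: -900953/423 + 319*I*sqrt(422)/178506 ≈ -2129.9 + 0.036711*I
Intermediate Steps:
H(L) = (-108 + L)/(2*L + sqrt(2)*sqrt(L)) (H(L) = (-108 + L)/(sqrt(2*L) + 2*L) = (-108 + L)/(sqrt(2)*sqrt(L) + 2*L) = (-108 + L)/(2*L + sqrt(2)*sqrt(L)))
W = 6392/3 (W = -94*(-19 - 49)/3 = -94*(-68)/3 = -1/3*(-6392) = 6392/3 ≈ 2130.7)
H(-211) - W = (-108 - 211)/(2*(-211) + sqrt(2)*sqrt(-211)) - 1*6392/3 = -319/(-422 + sqrt(2)*(I*sqrt(211))) - 6392/3 = -319/(-422 + I*sqrt(422)) - 6392/3 = -6392/3 - 319/(-422 + I*sqrt(422))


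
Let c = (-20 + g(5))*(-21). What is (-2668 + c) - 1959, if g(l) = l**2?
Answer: -4732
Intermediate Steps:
c = -105 (c = (-20 + 5**2)*(-21) = (-20 + 25)*(-21) = 5*(-21) = -105)
(-2668 + c) - 1959 = (-2668 - 105) - 1959 = -2773 - 1959 = -4732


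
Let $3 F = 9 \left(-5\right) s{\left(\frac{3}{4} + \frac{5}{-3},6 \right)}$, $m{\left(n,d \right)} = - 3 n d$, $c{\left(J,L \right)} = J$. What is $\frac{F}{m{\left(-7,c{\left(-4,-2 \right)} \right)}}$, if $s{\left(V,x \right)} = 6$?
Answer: $\frac{15}{14} \approx 1.0714$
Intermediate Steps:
$m{\left(n,d \right)} = - 3 d n$
$F = -90$ ($F = \frac{9 \left(-5\right) 6}{3} = \frac{\left(-45\right) 6}{3} = \frac{1}{3} \left(-270\right) = -90$)
$\frac{F}{m{\left(-7,c{\left(-4,-2 \right)} \right)}} = - \frac{90}{\left(-3\right) \left(-4\right) \left(-7\right)} = - \frac{90}{-84} = \left(-90\right) \left(- \frac{1}{84}\right) = \frac{15}{14}$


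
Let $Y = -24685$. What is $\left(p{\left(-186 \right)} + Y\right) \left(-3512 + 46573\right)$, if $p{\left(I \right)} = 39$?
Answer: $-1061281406$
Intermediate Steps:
$\left(p{\left(-186 \right)} + Y\right) \left(-3512 + 46573\right) = \left(39 - 24685\right) \left(-3512 + 46573\right) = \left(-24646\right) 43061 = -1061281406$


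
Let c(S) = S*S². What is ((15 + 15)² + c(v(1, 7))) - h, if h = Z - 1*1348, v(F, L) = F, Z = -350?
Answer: 2599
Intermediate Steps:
c(S) = S³
h = -1698 (h = -350 - 1*1348 = -350 - 1348 = -1698)
((15 + 15)² + c(v(1, 7))) - h = ((15 + 15)² + 1³) - 1*(-1698) = (30² + 1) + 1698 = (900 + 1) + 1698 = 901 + 1698 = 2599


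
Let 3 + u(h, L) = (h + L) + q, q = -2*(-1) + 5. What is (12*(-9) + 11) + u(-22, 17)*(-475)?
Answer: 378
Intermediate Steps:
q = 7 (q = 2 + 5 = 7)
u(h, L) = 4 + L + h (u(h, L) = -3 + ((h + L) + 7) = -3 + ((L + h) + 7) = -3 + (7 + L + h) = 4 + L + h)
(12*(-9) + 11) + u(-22, 17)*(-475) = (12*(-9) + 11) + (4 + 17 - 22)*(-475) = (-108 + 11) - 1*(-475) = -97 + 475 = 378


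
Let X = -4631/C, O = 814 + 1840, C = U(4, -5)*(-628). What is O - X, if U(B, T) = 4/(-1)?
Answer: 6671479/2512 ≈ 2655.8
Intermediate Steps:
U(B, T) = -4 (U(B, T) = 4*(-1) = -4)
C = 2512 (C = -4*(-628) = 2512)
O = 2654
X = -4631/2512 ≈ -1.8436
O - X = 2654 - 1*(-4631/2512) = 2654 + 4631/2512 = 6671479/2512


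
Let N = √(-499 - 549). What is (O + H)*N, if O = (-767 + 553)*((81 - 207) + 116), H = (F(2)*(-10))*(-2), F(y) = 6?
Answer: 4520*I*√262 ≈ 73163.0*I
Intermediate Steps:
N = 2*I*√262 (N = √(-1048) = 2*I*√262 ≈ 32.373*I)
H = 120 (H = (6*(-10))*(-2) = -60*(-2) = 120)
O = 2140 (O = -214*(-126 + 116) = -214*(-10) = 2140)
(O + H)*N = (2140 + 120)*(2*I*√262) = 2260*(2*I*√262) = 4520*I*√262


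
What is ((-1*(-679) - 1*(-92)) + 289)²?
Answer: 1123600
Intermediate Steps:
((-1*(-679) - 1*(-92)) + 289)² = ((679 + 92) + 289)² = (771 + 289)² = 1060² = 1123600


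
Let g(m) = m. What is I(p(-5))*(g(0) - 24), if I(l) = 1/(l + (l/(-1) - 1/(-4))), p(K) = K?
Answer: -96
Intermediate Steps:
I(l) = 4 (I(l) = 1/(l + (l*(-1) - 1*(-1/4))) = 1/(l + (-l + 1/4)) = 1/(l + (1/4 - l)) = 1/(1/4) = 4)
I(p(-5))*(g(0) - 24) = 4*(0 - 24) = 4*(-24) = -96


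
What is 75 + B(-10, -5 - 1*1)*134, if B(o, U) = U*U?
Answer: 4899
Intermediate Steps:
B(o, U) = U²
75 + B(-10, -5 - 1*1)*134 = 75 + (-5 - 1*1)²*134 = 75 + (-5 - 1)²*134 = 75 + (-6)²*134 = 75 + 36*134 = 75 + 4824 = 4899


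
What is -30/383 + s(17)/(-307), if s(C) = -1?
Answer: -8827/117581 ≈ -0.075072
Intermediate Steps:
-30/383 + s(17)/(-307) = -30/383 - 1/(-307) = -30*1/383 - 1*(-1/307) = -30/383 + 1/307 = -8827/117581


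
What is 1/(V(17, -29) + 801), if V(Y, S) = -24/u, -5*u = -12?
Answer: 1/791 ≈ 0.0012642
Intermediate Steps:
u = 12/5 (u = -1/5*(-12) = 12/5 ≈ 2.4000)
V(Y, S) = -10 (V(Y, S) = -24/12/5 = -24*5/12 = -10)
1/(V(17, -29) + 801) = 1/(-10 + 801) = 1/791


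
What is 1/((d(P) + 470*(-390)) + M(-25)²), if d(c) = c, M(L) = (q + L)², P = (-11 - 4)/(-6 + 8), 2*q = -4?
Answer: 2/696267 ≈ 2.8725e-6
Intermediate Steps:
q = -2 (q = (½)*(-4) = -2)
P = -15/2 ≈ -7.5000
M(L) = (-2 + L)²
1/((d(P) + 470*(-390)) + M(-25)²) = 1/((-15/2 + 470*(-390)) + ((-2 - 25)²)²) = 1/((-15/2 - 183300) + ((-27)²)²) = 1/(-366615/2 + 729²) = 1/(-366615/2 + 531441) = 1/(696267/2) = 2/696267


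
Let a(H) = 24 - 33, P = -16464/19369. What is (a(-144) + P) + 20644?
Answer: 57094693/2767 ≈ 20634.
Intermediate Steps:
P = -2352/2767 (P = -16464*1/19369 = -2352/2767 ≈ -0.85002)
a(H) = -9
(a(-144) + P) + 20644 = (-9 - 2352/2767) + 20644 = -27255/2767 + 20644 = 57094693/2767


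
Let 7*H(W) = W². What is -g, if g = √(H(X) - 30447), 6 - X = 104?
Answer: -5*I*√1163 ≈ -170.51*I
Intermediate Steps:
X = -98 (X = 6 - 1*104 = 6 - 104 = -98)
H(W) = W²/7
g = 5*I*√1163 (g = √((⅐)*(-98)² - 30447) = √((⅐)*9604 - 30447) = √(1372 - 30447) = √(-29075) = 5*I*√1163 ≈ 170.51*I)
-g = -5*I*√1163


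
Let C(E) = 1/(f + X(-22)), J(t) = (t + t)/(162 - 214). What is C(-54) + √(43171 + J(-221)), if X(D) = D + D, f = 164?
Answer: 1/120 + 13*√1022/2 ≈ 207.81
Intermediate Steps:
X(D) = 2*D
J(t) = -t/26 (J(t) = (2*t)/(-52) = (2*t)*(-1/52) = -t/26)
C(E) = 1/120 (C(E) = 1/(164 + 2*(-22)) = 1/(164 - 44) = 1/120)
C(-54) + √(43171 + J(-221)) = 1/120 + √(43171 - 1/26*(-221)) = 1/120 + √(43171 + 17/2) = 1/120 + √(86359/2) = 1/120 + 13*√1022/2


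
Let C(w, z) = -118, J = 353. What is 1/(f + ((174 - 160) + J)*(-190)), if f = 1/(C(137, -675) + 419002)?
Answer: -418884/29208781319 ≈ -1.4341e-5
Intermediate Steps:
f = 1/418884 (f = 1/(-118 + 419002) = 1/418884 ≈ 2.3873e-6)
1/(f + ((174 - 160) + J)*(-190)) = 1/(1/418884 + ((174 - 160) + 353)*(-190)) = 1/(1/418884 + (14 + 353)*(-190)) = 1/(1/418884 + 367*(-190)) = 1/(1/418884 - 69730) = 1/(-29208781319/418884) = -418884/29208781319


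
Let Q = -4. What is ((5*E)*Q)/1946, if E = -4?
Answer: 40/973 ≈ 0.041110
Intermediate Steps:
((5*E)*Q)/1946 = ((5*(-4))*(-4))/1946 = -20*(-4)*(1/1946) = 80*(1/1946) = 40/973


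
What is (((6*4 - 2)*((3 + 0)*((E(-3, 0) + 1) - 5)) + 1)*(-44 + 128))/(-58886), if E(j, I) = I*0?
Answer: 11046/29443 ≈ 0.37517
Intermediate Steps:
E(j, I) = 0
(((6*4 - 2)*((3 + 0)*((E(-3, 0) + 1) - 5)) + 1)*(-44 + 128))/(-58886) = (((6*4 - 2)*((3 + 0)*((0 + 1) - 5)) + 1)*(-44 + 128))/(-58886) = (((24 - 2)*(3*(1 - 5)) + 1)*84)*(-1/58886) = ((22*(3*(-4)) + 1)*84)*(-1/58886) = ((22*(-12) + 1)*84)*(-1/58886) = ((-264 + 1)*84)*(-1/58886) = -263*84*(-1/58886) = -22092*(-1/58886) = 11046/29443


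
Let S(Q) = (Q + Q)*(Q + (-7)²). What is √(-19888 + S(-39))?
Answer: 2*I*√5167 ≈ 143.76*I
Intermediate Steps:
S(Q) = 2*Q*(49 + Q) (S(Q) = (2*Q)*(Q + 49) = (2*Q)*(49 + Q) = 2*Q*(49 + Q))
√(-19888 + S(-39)) = √(-19888 + 2*(-39)*(49 - 39)) = √(-19888 + 2*(-39)*10) = √(-19888 - 780) = √(-20668) = 2*I*√5167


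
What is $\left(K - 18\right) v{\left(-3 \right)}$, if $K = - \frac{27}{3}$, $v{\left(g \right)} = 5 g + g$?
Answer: $486$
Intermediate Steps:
$v{\left(g \right)} = 6 g$
$K = -9$ ($K = \left(-27\right) \frac{1}{3} = -9$)
$\left(K - 18\right) v{\left(-3 \right)} = \left(-9 - 18\right) 6 \left(-3\right) = \left(-27\right) \left(-18\right) = 486$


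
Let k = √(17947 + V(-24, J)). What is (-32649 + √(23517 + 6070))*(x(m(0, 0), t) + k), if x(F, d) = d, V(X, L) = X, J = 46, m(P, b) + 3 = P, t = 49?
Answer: -(49 + √17923)*(32649 - √29587) ≈ -5.9393e+6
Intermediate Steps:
m(P, b) = -3 + P
k = √17923 (k = √(17947 - 24) = √17923 ≈ 133.88)
(-32649 + √(23517 + 6070))*(x(m(0, 0), t) + k) = (-32649 + √(23517 + 6070))*(49 + √17923) = (-32649 + √29587)*(49 + √17923)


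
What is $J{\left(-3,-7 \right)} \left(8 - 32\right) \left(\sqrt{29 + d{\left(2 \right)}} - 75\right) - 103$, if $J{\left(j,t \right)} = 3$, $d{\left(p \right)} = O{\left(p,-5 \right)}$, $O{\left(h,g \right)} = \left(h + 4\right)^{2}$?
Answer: $5297 - 72 \sqrt{65} \approx 4716.5$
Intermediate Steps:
$O{\left(h,g \right)} = \left(4 + h\right)^{2}$
$d{\left(p \right)} = \left(4 + p\right)^{2}$
$J{\left(-3,-7 \right)} \left(8 - 32\right) \left(\sqrt{29 + d{\left(2 \right)}} - 75\right) - 103 = 3 \left(8 - 32\right) \left(\sqrt{29 + \left(4 + 2\right)^{2}} - 75\right) - 103 = 3 \left(- 24 \left(\sqrt{29 + 6^{2}} - 75\right)\right) - 103 = 3 \left(- 24 \left(\sqrt{29 + 36} - 75\right)\right) - 103 = 3 \left(- 24 \left(\sqrt{65} - 75\right)\right) - 103 = 3 \left(- 24 \left(-75 + \sqrt{65}\right)\right) - 103 = 3 \left(1800 - 24 \sqrt{65}\right) - 103 = \left(5400 - 72 \sqrt{65}\right) - 103 = 5297 - 72 \sqrt{65}$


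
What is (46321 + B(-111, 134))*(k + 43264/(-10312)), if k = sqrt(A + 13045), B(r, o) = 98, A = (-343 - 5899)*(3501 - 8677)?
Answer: -251033952/1289 + 139257*sqrt(3591293) ≈ 2.6371e+8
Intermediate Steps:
A = 32308592 (A = -6242*(-5176) = 32308592)
k = 3*sqrt(3591293) (k = sqrt(32308592 + 13045) = sqrt(32321637) = 3*sqrt(3591293) ≈ 5685.2)
(46321 + B(-111, 134))*(k + 43264/(-10312)) = (46321 + 98)*(3*sqrt(3591293) + 43264/(-10312)) = 46419*(3*sqrt(3591293) + 43264*(-1/10312)) = 46419*(3*sqrt(3591293) - 5408/1289) = 46419*(-5408/1289 + 3*sqrt(3591293)) = -251033952/1289 + 139257*sqrt(3591293)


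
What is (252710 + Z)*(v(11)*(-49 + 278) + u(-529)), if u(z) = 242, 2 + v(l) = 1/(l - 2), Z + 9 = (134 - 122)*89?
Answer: -435213835/9 ≈ -4.8357e+7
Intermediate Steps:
Z = 1059 (Z = -9 + (134 - 122)*89 = -9 + 12*89 = -9 + 1068 = 1059)
v(l) = -2 + 1/(-2 + l) (v(l) = -2 + 1/(l - 2) = -2 + 1/(-2 + l))
(252710 + Z)*(v(11)*(-49 + 278) + u(-529)) = (252710 + 1059)*(((5 - 2*11)/(-2 + 11))*(-49 + 278) + 242) = 253769*(((5 - 22)/9)*229 + 242) = 253769*(((1/9)*(-17))*229 + 242) = 253769*(-17/9*229 + 242) = 253769*(-3893/9 + 242) = 253769*(-1715/9) = -435213835/9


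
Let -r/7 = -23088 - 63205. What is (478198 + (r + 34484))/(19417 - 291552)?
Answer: -1116733/272135 ≈ -4.1036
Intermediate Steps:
r = 604051 (r = -7*(-23088 - 63205) = -7*(-86293) = 604051)
(478198 + (r + 34484))/(19417 - 291552) = (478198 + (604051 + 34484))/(19417 - 291552) = (478198 + 638535)/(-272135) = 1116733*(-1/272135) = -1116733/272135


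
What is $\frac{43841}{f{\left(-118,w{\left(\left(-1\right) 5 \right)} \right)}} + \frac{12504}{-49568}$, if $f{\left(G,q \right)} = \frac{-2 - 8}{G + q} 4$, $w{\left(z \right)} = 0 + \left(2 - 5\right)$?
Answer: $\frac{8217059159}{61960} \approx 1.3262 \cdot 10^{5}$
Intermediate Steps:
$w{\left(z \right)} = -3$ ($w{\left(z \right)} = 0 + \left(2 - 5\right) = 0 - 3 = -3$)
$f{\left(G,q \right)} = - \frac{40}{G + q}$ ($f{\left(G,q \right)} = - \frac{10}{G + q} 4 = - \frac{40}{G + q}$)
$\frac{43841}{f{\left(-118,w{\left(\left(-1\right) 5 \right)} \right)}} + \frac{12504}{-49568} = \frac{43841}{\left(-40\right) \frac{1}{-118 - 3}} + \frac{12504}{-49568} = \frac{43841}{\left(-40\right) \frac{1}{-121}} + 12504 \left(- \frac{1}{49568}\right) = \frac{43841}{\left(-40\right) \left(- \frac{1}{121}\right)} - \frac{1563}{6196} = \frac{43841}{\frac{40}{121}} - \frac{1563}{6196} = 43841 \cdot \frac{121}{40} - \frac{1563}{6196} = \frac{5304761}{40} - \frac{1563}{6196} = \frac{8217059159}{61960}$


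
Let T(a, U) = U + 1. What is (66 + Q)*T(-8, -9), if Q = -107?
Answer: 328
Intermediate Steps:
T(a, U) = 1 + U
(66 + Q)*T(-8, -9) = (66 - 107)*(1 - 9) = -41*(-8) = 328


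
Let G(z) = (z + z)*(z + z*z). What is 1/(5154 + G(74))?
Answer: 1/826554 ≈ 1.2098e-6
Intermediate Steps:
G(z) = 2*z*(z + z**2) (G(z) = (2*z)*(z + z**2) = 2*z*(z + z**2))
1/(5154 + G(74)) = 1/(5154 + 2*74**2*(1 + 74)) = 1/(5154 + 2*5476*75) = 1/(5154 + 821400) = 1/826554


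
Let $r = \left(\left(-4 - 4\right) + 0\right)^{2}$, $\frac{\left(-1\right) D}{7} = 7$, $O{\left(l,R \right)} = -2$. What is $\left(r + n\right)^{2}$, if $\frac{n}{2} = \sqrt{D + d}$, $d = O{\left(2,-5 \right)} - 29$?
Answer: $3776 + 1024 i \sqrt{5} \approx 3776.0 + 2289.7 i$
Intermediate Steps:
$D = -49$ ($D = \left(-7\right) 7 = -49$)
$r = 64$ ($r = \left(-8 + 0\right)^{2} = \left(-8\right)^{2} = 64$)
$d = -31$ ($d = -2 - 29 = -31$)
$n = 8 i \sqrt{5}$ ($n = 2 \sqrt{-49 - 31} = 2 \sqrt{-80} = 2 \cdot 4 i \sqrt{5} = 8 i \sqrt{5} \approx 17.889 i$)
$\left(r + n\right)^{2} = \left(64 + 8 i \sqrt{5}\right)^{2}$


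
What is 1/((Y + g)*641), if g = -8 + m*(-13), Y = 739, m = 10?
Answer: 1/385241 ≈ 2.5958e-6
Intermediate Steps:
g = -138 (g = -8 + 10*(-13) = -8 - 130 = -138)
1/((Y + g)*641) = 1/((739 - 138)*641) = (1/641)/601 = (1/601)*(1/641) = 1/385241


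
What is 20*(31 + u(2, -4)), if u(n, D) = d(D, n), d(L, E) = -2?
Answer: 580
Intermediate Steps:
u(n, D) = -2
20*(31 + u(2, -4)) = 20*(31 - 2) = 20*29 = 580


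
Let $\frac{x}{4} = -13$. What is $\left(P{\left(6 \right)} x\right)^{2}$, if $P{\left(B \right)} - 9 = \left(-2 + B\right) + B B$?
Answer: $6492304$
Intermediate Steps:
$x = -52$ ($x = 4 \left(-13\right) = -52$)
$P{\left(B \right)} = 7 + B + B^{2}$ ($P{\left(B \right)} = 9 + \left(\left(-2 + B\right) + B B\right) = 9 + \left(\left(-2 + B\right) + B^{2}\right) = 9 + \left(-2 + B + B^{2}\right) = 7 + B + B^{2}$)
$\left(P{\left(6 \right)} x\right)^{2} = \left(\left(7 + 6 + 6^{2}\right) \left(-52\right)\right)^{2} = \left(\left(7 + 6 + 36\right) \left(-52\right)\right)^{2} = \left(49 \left(-52\right)\right)^{2} = \left(-2548\right)^{2} = 6492304$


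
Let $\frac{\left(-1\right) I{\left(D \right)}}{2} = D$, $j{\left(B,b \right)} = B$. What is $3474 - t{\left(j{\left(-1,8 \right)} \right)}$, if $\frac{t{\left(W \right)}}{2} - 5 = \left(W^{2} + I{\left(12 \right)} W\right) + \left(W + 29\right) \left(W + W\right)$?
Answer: $3526$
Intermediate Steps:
$I{\left(D \right)} = - 2 D$
$t{\left(W \right)} = 10 - 48 W + 2 W^{2} + 4 W \left(29 + W\right)$ ($t{\left(W \right)} = 10 + 2 \left(\left(W^{2} + \left(-2\right) 12 W\right) + \left(W + 29\right) \left(W + W\right)\right) = 10 + 2 \left(\left(W^{2} - 24 W\right) + \left(29 + W\right) 2 W\right) = 10 + 2 \left(\left(W^{2} - 24 W\right) + 2 W \left(29 + W\right)\right) = 10 + 2 \left(W^{2} - 24 W + 2 W \left(29 + W\right)\right) = 10 + \left(- 48 W + 2 W^{2} + 4 W \left(29 + W\right)\right) = 10 - 48 W + 2 W^{2} + 4 W \left(29 + W\right)$)
$3474 - t{\left(j{\left(-1,8 \right)} \right)} = 3474 - \left(10 + 6 \left(-1\right)^{2} + 68 \left(-1\right)\right) = 3474 - \left(10 + 6 \cdot 1 - 68\right) = 3474 - \left(10 + 6 - 68\right) = 3474 - -52 = 3474 + 52 = 3526$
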